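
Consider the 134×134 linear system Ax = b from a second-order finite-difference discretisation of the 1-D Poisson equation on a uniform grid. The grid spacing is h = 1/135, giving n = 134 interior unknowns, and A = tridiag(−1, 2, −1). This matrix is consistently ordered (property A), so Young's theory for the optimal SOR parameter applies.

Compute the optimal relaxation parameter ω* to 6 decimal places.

spectrum of D⁻¹(L+U) = {cos(kπ/135) : 1≤k≤134}; ρ_J = cos(π/135) = 0.999729.
root = sin(π/135) = 0.0232690  (since 1−cos² = sin²).
Then 2/(1+√(1−ρ_J²)) = 2/(1+0.0232690); ω* = 2/1.0232690 = 1.954520.
and ρ(B_{ω*}) = 1.954520 − 1 = 0.954520.

ω* = 1.954520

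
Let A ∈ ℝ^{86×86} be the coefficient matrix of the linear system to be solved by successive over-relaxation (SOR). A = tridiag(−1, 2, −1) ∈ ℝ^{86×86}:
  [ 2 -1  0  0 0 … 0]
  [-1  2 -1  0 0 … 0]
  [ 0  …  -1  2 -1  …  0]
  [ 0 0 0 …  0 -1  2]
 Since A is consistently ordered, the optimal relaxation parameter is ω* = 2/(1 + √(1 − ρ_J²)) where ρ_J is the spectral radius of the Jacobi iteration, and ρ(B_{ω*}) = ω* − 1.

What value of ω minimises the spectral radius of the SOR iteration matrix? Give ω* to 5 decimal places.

spectrum of D⁻¹(L+U) = {cos(kπ/87) : 1≤k≤86}; ρ_J = cos(π/87) = 0.99935.
1 − cos²(π/87) = sin²(π/87) ⇒ √(1−ρ_J²) = sin(π/87) = 0.036102.
ω* = 2 / (1 + 0.036102) = 2 / 1.036102 ≈ 1.93031.
At ω = 1.93031 every |λ(B_ω)| = ω−1, so ρ_SOR = 0.93031.

ω* = 1.93031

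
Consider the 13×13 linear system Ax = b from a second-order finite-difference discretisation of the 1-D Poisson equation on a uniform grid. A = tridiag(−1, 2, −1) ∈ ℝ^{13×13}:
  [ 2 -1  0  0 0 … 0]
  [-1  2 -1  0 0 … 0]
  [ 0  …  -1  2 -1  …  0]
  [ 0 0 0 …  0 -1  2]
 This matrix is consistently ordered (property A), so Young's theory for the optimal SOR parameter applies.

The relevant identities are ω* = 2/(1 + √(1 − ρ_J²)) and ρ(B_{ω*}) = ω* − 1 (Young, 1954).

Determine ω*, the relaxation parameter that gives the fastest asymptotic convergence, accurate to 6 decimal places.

ω* = 1.635964

[ρ_J] n=13: ρ(B_J) = cos(π/(n+1)) = cos(π/14) = 0.974928.
root = sin(π/14) = 0.2225209  (since 1−cos² = sin²).
ω* = 2/(1+0.2225209) = 1.635964
and ρ(B_{ω*}) = 1.635964 − 1 = 0.635964.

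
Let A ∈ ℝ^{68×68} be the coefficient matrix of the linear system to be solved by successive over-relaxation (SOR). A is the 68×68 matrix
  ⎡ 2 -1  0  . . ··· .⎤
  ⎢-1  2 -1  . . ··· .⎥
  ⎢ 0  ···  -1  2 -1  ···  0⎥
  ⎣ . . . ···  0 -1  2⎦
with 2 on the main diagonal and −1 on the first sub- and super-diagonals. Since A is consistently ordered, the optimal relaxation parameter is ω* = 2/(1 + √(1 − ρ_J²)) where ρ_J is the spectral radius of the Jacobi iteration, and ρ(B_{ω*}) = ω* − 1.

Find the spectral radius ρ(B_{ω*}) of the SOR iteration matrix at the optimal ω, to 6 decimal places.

spectrum of D⁻¹(L+U) = {cos(kπ/69) : 1≤k≤68}; ρ_J = cos(π/69) = 0.998964.
1 − cos²(π/69) = sin²(π/69) ⇒ √(1−ρ_J²) = sin(π/69) = 0.0455146.
Then 2/(1+√(1−ρ_J²)) = 2/(1+0.0455146); ω* = 2/1.0455146 = 1.912934.
ρ(B_{ω*}) = ω*−1 = 0.912934

ρ_SOR = 0.912934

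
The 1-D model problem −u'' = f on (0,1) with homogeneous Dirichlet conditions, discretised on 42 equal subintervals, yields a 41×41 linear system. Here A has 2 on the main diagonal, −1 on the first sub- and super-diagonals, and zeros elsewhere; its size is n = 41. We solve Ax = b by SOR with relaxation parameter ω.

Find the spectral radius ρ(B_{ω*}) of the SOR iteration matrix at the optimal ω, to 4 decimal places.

spectrum of D⁻¹(L+U) = {cos(kπ/42) : 1≤k≤41}; ρ_J = cos(π/42) = 0.9972.
√(1−ρ_J²) simplifies to sin(π/42) = 0.07473.
Then 2/(1+√(1−ρ_J²)) = 2/(1+0.07473); ω* = 2/1.07473 = 1.8609.
ρ_SOR = ω* − 1 ≈ 0.8609.

ρ_SOR = 0.8609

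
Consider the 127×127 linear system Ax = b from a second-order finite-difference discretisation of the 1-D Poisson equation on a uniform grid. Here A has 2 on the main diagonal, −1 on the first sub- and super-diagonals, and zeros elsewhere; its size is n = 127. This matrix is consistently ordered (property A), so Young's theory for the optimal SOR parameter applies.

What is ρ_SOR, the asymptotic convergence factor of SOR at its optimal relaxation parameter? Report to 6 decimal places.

[ρ_J] n=127: ρ(B_J) = cos(π/(n+1)) = cos(π/128) = 0.999699.
√(1−ρ_J²) simplifies to sin(π/128) = 0.0245412.
Young: ω* = 2/(1+√(1−ρ_J²)) = 2/(1+0.0245412) = 2/1.0245412 = 1.952093.
At ω = 1.952093 every |λ(B_ω)| = ω−1, so ρ_SOR = 0.952093.

ρ_SOR = 0.952093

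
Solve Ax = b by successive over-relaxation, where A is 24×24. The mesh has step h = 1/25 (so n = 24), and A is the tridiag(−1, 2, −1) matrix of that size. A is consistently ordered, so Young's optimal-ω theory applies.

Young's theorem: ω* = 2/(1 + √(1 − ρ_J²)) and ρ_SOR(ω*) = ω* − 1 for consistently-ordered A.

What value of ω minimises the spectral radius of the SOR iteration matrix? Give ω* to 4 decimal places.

[ρ_J] n=24: ρ(B_J) = cos(π/(n+1)) = cos(π/25) = 0.9921.
√(1−ρ_J²) = |sin(π/25)| = 0.12533
Young: ω* = 2/(1+√(1−ρ_J²)) = 2/(1+0.12533) = 2/1.12533 = 1.7773.
ρ(B_{ω*}) = ω*−1 = 0.7773

ω* = 1.7773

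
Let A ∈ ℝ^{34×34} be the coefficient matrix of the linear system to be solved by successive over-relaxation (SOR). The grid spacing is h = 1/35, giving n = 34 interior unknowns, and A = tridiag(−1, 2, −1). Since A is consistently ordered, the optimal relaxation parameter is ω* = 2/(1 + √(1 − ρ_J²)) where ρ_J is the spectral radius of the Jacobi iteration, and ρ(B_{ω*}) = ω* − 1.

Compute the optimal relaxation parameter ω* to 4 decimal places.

ω* = 1.8355

[ρ_J] n=34: ρ(B_J) = cos(π/(n+1)) = cos(π/35) = 0.9960.
√(1−ρ_J²) simplifies to sin(π/35) = 0.08964.
ω* = 2 / (1 + 0.08964) = 2 / 1.08964 ≈ 1.8355.
ρ(B_{ω*}) = ω*−1 = 0.8355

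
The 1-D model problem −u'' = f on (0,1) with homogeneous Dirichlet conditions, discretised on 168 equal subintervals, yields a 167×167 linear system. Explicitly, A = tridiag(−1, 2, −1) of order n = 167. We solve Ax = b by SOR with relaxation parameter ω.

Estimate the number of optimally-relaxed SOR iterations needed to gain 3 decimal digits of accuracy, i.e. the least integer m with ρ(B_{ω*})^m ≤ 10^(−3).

m = 185

spectrum of D⁻¹(L+U) = {cos(kπ/168) : 1≤k≤167}; ρ_J = cos(π/168) = 0.9998252.
√(1−ρ_J²) simplifies to sin(π/168) = 0.0186989.
ω* = 2 / (1 + 0.0186989) = 2 / 1.0186989 ≈ 1.9632887.
and ρ(B_{ω*}) = 1.9632887 − 1 = 0.9632887.
(0.9632887)^m ≤ 10^{−3}  ⇒  m·ln(0.9632887) ≤ −3·ln10  ⇒  m ≥ 184.689  ⇒  m = 185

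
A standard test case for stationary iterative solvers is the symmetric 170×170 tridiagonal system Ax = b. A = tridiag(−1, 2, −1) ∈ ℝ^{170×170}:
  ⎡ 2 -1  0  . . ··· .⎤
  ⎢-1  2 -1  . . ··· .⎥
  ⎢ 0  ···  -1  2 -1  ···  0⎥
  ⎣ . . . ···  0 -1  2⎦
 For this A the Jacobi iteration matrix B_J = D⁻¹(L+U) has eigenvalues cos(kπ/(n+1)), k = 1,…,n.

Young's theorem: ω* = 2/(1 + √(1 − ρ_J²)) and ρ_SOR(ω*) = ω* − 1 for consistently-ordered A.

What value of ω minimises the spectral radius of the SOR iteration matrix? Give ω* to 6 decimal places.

With n=170, ρ(Jacobi) = cos(π/171) = 0.999831.
√(1−ρ_J²) simplifies to sin(π/171) = 0.0183709.
ω* = 2 / (1 + 0.0183709) = 2 / 1.0183709 ≈ 1.963921.
Hence ρ(B_{ω*}) = 1.963921 − 1 = 0.963921.

ω* = 1.963921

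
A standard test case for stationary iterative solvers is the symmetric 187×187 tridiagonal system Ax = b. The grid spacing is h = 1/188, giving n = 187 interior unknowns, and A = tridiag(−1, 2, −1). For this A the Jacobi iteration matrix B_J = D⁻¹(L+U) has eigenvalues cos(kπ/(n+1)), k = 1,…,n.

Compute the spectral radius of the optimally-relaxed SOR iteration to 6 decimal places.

B_J for the 187×187 system has eigenvalues cos(kπ/188); ρ_J = cos(π/188) = 0.999860.
√(1−ρ_J²) simplifies to sin(π/188) = 0.0167098.
So ω* = 2/1.0167098 = 1.967130 (Young).
Hence ρ(B_{ω*}) = 1.967130 − 1 = 0.967130.

ρ_SOR = 0.967130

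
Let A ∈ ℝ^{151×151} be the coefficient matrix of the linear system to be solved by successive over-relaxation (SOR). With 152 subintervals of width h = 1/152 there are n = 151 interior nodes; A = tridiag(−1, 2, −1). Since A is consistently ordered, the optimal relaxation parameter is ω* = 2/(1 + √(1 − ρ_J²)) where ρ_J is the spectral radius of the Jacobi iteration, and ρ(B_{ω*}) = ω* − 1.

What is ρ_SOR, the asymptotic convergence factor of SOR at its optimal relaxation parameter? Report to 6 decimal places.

spectrum of D⁻¹(L+U) = {cos(kπ/152) : 1≤k≤151}; ρ_J = cos(π/152) = 0.999786.
1 − cos²(π/152) = sin²(π/152) ⇒ √(1−ρ_J²) = sin(π/152) = 0.0206669.
ω* = 2/(1+0.0206669) = 1.959503
ρ_SOR = ω* − 1 ≈ 0.959503.

ρ_SOR = 0.959503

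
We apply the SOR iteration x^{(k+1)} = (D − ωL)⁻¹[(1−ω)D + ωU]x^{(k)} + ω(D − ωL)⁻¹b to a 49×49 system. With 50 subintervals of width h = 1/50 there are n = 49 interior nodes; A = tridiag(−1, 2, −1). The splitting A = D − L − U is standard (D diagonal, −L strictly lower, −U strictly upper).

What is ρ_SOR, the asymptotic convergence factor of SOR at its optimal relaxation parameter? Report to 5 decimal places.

B_J for the 49×49 system has eigenvalues cos(kπ/50); ρ_J = cos(π/50) = 0.99803.
√(1−ρ_J²) simplifies to sin(π/50) = 0.062791.
Young: ω* = 2/(1+√(1−ρ_J²)) = 2/(1+0.062791) = 2/1.062791 = 1.88184.
[ρ_SOR] ω* − 1 = 0.88184.

ρ_SOR = 0.88184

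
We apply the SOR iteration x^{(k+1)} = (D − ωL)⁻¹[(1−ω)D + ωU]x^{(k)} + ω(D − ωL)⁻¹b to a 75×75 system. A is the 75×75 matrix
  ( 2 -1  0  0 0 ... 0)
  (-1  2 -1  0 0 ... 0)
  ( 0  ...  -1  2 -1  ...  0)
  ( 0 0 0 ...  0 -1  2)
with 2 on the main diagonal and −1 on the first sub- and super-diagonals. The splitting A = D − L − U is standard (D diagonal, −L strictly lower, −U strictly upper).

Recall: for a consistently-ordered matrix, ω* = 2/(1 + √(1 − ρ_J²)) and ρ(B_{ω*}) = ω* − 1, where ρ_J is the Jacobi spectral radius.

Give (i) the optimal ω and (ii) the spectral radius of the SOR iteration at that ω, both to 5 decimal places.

ω* = 1.92063, ρ_SOR = 0.92063

With n=75, ρ(Jacobi) = cos(π/76) = 0.99915.
1 − cos²(π/76) = sin²(π/76) ⇒ √(1−ρ_J²) = sin(π/76) = 0.041325.
ω* = 2/(1 + 0.041325) = 2/1.041325 = 1.92063.
ρ_SOR = ω* − 1 = 1.92063 − 1 = 0.92063.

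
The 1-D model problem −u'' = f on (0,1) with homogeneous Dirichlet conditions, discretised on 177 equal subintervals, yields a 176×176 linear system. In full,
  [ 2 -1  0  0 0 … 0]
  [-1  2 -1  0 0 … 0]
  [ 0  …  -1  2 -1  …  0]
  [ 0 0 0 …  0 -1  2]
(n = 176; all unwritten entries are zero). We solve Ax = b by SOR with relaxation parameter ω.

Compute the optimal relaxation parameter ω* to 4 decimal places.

[ρ_J] n=176: ρ(B_J) = cos(π/(n+1)) = cos(π/177) = 0.9998.
√(1 − cos²(π/177)) = sin(π/177) ≈ 0.01775.
[ω*] 2 ÷ (1 + 0.01775) = 2 ÷ 1.01775 = 1.9651.
Hence ρ(B_{ω*}) = 1.9651 − 1 = 0.9651.

ω* = 1.9651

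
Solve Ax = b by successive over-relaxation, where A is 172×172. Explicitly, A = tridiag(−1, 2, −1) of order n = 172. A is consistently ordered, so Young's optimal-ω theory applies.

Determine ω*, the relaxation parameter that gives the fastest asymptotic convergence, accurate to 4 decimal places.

ω* = 1.9643

n=172: λ(B_J) = 1 − λ(A)/2 = cos(kπ/173); k=1 gives ρ_J = 0.9998.
√(1−ρ_J²) simplifies to sin(π/173) = 0.01816.
Then 2/(1+√(1−ρ_J²)) = 2/(1+0.01816); ω* = 2/1.01816 = 1.9643.
ρ_SOR = ω* − 1 ≈ 0.9643.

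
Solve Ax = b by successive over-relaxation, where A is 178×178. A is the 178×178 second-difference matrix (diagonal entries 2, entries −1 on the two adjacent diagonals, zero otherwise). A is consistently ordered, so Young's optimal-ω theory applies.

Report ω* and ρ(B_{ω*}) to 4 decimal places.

ρ_J = max_k |cos(kπ/179)| = cos(π/179) = 0.9998
√(1−ρ_J²) = |sin(π/179)| = 0.01755
ω* = 2 / (1 + 0.01755) = 2 / 1.01755 ≈ 1.9655.
and ρ(B_{ω*}) = 1.9655 − 1 = 0.9655.

ω* = 1.9655, ρ_SOR = 0.9655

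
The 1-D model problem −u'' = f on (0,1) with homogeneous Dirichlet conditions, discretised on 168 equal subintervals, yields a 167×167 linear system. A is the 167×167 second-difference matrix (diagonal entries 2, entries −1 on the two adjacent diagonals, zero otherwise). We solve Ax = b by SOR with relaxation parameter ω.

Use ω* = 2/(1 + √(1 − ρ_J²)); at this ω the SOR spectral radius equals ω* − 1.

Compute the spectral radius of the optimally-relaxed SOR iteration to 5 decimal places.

ρ_SOR = 0.96329

n=167: λ(B_J) = 1 − λ(A)/2 = cos(kπ/168); k=1 gives ρ_J = 0.99983.
√(1−ρ_J²) simplifies to sin(π/168) = 0.018699.
ω* = 2/(1+0.018699) = 1.96329
ρ(B_{ω*}) = ω*−1 = 0.96329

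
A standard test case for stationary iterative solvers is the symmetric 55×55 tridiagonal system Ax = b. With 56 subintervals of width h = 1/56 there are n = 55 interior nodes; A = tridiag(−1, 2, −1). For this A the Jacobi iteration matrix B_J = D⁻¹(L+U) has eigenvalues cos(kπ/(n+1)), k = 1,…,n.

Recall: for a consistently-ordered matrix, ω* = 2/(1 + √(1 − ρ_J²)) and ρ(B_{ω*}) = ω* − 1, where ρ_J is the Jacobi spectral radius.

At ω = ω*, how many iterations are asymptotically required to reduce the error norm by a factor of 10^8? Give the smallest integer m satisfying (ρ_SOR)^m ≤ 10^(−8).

B_J for the 55×55 system has eigenvalues cos(kπ/56); ρ_J = cos(π/56) = 0.9984268.
√(1−ρ_J²) simplifies to sin(π/56) = 0.0560704.
Then 2/(1+√(1−ρ_J²)) = 2/(1+0.0560704); ω* = 2/1.0560704 = 1.8938131.
Hence ρ(B_{ω*}) = 1.8938131 − 1 = 0.8938131.
ρ_SOR^m ≤ 10^(−8) ⇔ m ≥ 8·ln10/(−ln 0.8938131) = 18.4207/0.112259 = 164.091; m = ⌈164.091⌉ = 165.

m = 165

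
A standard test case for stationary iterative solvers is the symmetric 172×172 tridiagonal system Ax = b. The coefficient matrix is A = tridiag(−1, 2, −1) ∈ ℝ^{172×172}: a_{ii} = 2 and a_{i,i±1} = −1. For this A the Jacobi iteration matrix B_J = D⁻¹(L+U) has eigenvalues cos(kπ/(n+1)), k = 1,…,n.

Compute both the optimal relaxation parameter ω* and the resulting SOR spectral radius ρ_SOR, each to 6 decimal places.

½·tridiag(1,0,1) at n=172: λ_k = cos(kπ/173); max |λ| at k=1 ⇒ ρ_J = cos(π/173) ≈ 0.999835.
√(1−ρ_J²) = |sin(π/173)| = 0.0181585
ω* = 2/(1+0.0181585) = 1.964331
ρ_SOR = ω* − 1 ≈ 0.964331.

ω* = 1.964331, ρ_SOR = 0.964331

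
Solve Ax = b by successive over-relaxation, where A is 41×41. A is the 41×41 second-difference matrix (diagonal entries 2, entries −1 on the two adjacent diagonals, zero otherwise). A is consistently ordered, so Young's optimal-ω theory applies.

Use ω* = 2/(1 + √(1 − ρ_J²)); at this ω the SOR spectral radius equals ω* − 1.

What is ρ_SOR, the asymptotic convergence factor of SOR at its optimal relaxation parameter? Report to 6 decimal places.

ρ_SOR = 0.860932

B_J for the 41×41 system has eigenvalues cos(kπ/42); ρ_J = cos(π/42) = 0.997204.
√(1 − cos²(π/42)) = sin(π/42) ≈ 0.0747301.
[ω*] 2 ÷ (1 + 0.0747301) = 2 ÷ 1.0747301 = 1.860932.
and ρ(B_{ω*}) = 1.860932 − 1 = 0.860932.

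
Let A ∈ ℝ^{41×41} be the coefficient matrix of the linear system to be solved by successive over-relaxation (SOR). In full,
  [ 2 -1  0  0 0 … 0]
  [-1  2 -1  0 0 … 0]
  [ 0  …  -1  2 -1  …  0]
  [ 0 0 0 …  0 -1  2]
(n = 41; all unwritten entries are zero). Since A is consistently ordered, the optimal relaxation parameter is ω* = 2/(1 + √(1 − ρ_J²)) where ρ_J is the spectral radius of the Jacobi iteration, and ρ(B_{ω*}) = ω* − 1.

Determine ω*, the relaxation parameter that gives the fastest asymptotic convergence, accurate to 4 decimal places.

ω* = 1.8609

With n=41, ρ(Jacobi) = cos(π/42) = 0.9972.
√(1−ρ_J²) simplifies to sin(π/42) = 0.07473.
ω* = 2/(1+0.07473) = 1.8609
ρ(B_{ω*}) = ω*−1 = 0.8609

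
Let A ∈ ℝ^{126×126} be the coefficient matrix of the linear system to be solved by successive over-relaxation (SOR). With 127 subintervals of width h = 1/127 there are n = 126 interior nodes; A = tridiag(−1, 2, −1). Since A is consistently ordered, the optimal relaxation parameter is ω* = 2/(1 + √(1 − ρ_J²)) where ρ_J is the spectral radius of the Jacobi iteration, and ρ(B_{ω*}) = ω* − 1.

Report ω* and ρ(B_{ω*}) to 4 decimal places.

ω* = 1.9517, ρ_SOR = 0.9517

spectrum of D⁻¹(L+U) = {cos(kπ/127) : 1≤k≤126}; ρ_J = cos(π/127) = 0.9997.
√(1−ρ_J²) simplifies to sin(π/127) = 0.02473.
Then 2/(1+√(1−ρ_J²)) = 2/(1+0.02473); ω* = 2/1.02473 = 1.9517.
[ρ_SOR] ω* − 1 = 0.9517.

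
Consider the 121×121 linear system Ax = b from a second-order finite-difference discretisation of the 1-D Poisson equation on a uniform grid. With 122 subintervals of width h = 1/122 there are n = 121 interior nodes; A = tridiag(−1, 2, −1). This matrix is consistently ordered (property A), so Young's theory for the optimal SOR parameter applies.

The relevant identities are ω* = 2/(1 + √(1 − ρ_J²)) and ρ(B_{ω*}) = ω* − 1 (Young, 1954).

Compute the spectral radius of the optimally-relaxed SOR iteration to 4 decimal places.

B_J for the 121×121 system has eigenvalues cos(kπ/122); ρ_J = cos(π/122) = 0.9997.
root = sin(π/122) = 0.02575  (since 1−cos² = sin²).
ω* = 2 / (1 + 0.02575) = 2 / 1.02575 ≈ 1.9498.
[ρ_SOR] ω* − 1 = 0.9498.

ρ_SOR = 0.9498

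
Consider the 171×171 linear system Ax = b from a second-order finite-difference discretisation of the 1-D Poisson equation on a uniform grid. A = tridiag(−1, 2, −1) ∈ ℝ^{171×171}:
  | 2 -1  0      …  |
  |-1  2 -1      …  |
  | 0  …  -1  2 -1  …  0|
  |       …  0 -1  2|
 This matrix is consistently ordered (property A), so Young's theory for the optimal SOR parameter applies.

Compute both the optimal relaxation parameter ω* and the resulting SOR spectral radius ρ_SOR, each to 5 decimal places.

With n=171, ρ(Jacobi) = cos(π/172) = 0.99983.
√(1 − cos²(π/172)) = sin(π/172) ≈ 0.018264.
[ω*] 2 ÷ (1 + 0.018264) = 2 ÷ 1.018264 = 1.96413.
[ρ_SOR] ω* − 1 = 0.96413.

ω* = 1.96413, ρ_SOR = 0.96413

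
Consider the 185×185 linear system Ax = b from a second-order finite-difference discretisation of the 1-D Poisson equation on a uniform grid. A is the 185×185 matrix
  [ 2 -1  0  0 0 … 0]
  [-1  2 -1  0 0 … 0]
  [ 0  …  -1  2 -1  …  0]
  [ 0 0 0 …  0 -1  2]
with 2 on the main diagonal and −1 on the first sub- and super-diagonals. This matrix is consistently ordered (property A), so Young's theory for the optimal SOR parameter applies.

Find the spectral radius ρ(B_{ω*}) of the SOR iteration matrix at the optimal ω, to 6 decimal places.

ρ_SOR = 0.966782

spectrum of D⁻¹(L+U) = {cos(kπ/186) : 1≤k≤185}; ρ_J = cos(π/186) = 0.999857.
√(1−ρ_J²) = |sin(π/186)| = 0.0168895
Then 2/(1+√(1−ρ_J²)) = 2/(1+0.0168895); ω* = 2/1.0168895 = 1.966782.
and ρ(B_{ω*}) = 1.966782 − 1 = 0.966782.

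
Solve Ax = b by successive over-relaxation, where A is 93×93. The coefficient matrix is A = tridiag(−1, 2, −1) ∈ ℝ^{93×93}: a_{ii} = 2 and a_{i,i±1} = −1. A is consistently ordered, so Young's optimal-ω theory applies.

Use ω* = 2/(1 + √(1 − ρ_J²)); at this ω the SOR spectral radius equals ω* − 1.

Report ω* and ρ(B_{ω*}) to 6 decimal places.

B_J for the 93×93 system has eigenvalues cos(kπ/94); ρ_J = cos(π/94) = 0.999442.
√(1−ρ_J²) = |sin(π/94)| = 0.0334150
ω* = 2/(1 + 0.0334150) = 2/1.0334150 = 1.935331.
ρ_SOR = ω* − 1 = 1.935331 − 1 = 0.935331.

ω* = 1.935331, ρ_SOR = 0.935331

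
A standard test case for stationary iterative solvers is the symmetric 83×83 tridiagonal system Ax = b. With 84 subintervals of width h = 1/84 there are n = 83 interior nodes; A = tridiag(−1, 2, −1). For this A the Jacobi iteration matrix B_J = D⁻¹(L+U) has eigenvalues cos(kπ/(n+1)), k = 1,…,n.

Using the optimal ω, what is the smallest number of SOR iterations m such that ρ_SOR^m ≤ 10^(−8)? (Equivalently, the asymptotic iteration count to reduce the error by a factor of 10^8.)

ρ_J = max_k |cos(kπ/84)| = cos(π/84) = 0.9993007
√(1−ρ_J²) simplifies to sin(π/84) = 0.0373912.
Then 2/(1+√(1−ρ_J²)) = 2/(1+0.0373912); ω* = 2/1.0373912 = 1.9279130.
At ω = 1.9279130 every |λ(B_ω)| = ω−1, so ρ_SOR = 0.9279130.
(0.9279130)^m ≤ 10^{−8}  ⇒  m·ln(0.9279130) ≤ −8·ln10  ⇒  m ≥ 246.209  ⇒  m = 247

m = 247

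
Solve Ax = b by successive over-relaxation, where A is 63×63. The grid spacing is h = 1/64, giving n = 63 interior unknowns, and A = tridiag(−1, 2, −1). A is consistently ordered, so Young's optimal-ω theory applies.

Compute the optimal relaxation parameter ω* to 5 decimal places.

ω* = 1.90645

n=63: λ(B_J) = 1 − λ(A)/2 = cos(kπ/64); k=1 gives ρ_J = 0.99880.
root = sin(π/64) = 0.049068  (since 1−cos² = sin²).
ω* = 2/(1 + 0.049068) = 2/1.049068 = 1.90645.
Hence ρ(B_{ω*}) = 1.90645 − 1 = 0.90645.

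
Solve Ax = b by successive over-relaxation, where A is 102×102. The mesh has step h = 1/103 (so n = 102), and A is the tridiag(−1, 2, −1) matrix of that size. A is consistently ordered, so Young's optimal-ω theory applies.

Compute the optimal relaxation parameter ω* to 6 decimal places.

ω* = 1.940813

½·tridiag(1,0,1) at n=102: λ_k = cos(kπ/103); max |λ| at k=1 ⇒ ρ_J = cos(π/103) ≈ 0.999535.
√(1 − cos²(π/103)) = sin(π/103) ≈ 0.0304962.
[ω*] 2 ÷ (1 + 0.0304962) = 2 ÷ 1.0304962 = 1.940813.
and ρ(B_{ω*}) = 1.940813 − 1 = 0.940813.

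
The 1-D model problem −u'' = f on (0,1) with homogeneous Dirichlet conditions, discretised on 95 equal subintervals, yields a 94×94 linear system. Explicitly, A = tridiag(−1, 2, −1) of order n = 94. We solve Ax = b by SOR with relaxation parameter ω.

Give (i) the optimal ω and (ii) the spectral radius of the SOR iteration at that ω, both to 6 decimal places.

ω* = 1.935990, ρ_SOR = 0.935990

[ρ_J] n=94: ρ(B_J) = cos(π/(n+1)) = cos(π/95) = 0.999453.
√(1−ρ_J²) = |sin(π/95)| = 0.0330634
[ω*] 2 ÷ (1 + 0.0330634) = 2 ÷ 1.0330634 = 1.935990.
and ρ(B_{ω*}) = 1.935990 − 1 = 0.935990.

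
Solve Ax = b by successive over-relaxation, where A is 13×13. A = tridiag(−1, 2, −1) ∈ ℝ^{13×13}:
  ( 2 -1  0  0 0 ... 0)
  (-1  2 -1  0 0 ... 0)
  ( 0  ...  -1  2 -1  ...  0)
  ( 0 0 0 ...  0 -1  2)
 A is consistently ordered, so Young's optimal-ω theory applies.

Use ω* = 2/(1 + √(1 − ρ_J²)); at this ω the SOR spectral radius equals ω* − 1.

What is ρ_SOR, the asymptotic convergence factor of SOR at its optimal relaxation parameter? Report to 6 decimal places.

spectrum of D⁻¹(L+U) = {cos(kπ/14) : 1≤k≤13}; ρ_J = cos(π/14) = 0.974928.
√(1 − cos²(π/14)) = sin(π/14) ≈ 0.2225209.
ω* = 2/(1+0.2225209) = 1.635964
and ρ(B_{ω*}) = 1.635964 − 1 = 0.635964.

ρ_SOR = 0.635964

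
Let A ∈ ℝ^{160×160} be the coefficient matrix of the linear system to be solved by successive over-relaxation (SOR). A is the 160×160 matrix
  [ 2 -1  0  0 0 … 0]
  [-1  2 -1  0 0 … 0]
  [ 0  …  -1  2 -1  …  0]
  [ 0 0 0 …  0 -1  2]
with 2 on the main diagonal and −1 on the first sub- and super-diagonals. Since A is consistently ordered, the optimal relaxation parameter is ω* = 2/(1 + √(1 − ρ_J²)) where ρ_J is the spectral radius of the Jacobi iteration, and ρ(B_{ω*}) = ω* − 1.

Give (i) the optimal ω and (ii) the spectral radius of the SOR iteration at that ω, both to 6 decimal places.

ω* = 1.961723, ρ_SOR = 0.961723

ρ_J = max_k |cos(kπ/161)| = cos(π/161) = 0.999810
√(1−ρ_J²) simplifies to sin(π/161) = 0.0195118.
ω* = 2 / (1 + 0.0195118) = 2 / 1.0195118 ≈ 1.961723.
[ρ_SOR] ω* − 1 = 0.961723.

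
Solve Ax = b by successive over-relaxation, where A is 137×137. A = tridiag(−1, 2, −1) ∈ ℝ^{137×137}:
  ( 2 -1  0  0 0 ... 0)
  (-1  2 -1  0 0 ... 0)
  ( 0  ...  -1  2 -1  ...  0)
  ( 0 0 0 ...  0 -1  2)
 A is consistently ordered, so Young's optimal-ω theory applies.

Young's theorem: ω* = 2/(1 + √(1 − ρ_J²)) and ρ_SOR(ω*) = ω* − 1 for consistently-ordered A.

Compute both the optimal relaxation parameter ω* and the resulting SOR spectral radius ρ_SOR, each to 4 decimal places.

ω* = 1.9555, ρ_SOR = 0.9555

With n=137, ρ(Jacobi) = cos(π/138) = 0.9997.
√(1−ρ_J²) = |sin(π/138)| = 0.02276
[ω*] 2 ÷ (1 + 0.02276) = 2 ÷ 1.02276 = 1.9555.
At ω = 1.9555 every |λ(B_ω)| = ω−1, so ρ_SOR = 0.9555.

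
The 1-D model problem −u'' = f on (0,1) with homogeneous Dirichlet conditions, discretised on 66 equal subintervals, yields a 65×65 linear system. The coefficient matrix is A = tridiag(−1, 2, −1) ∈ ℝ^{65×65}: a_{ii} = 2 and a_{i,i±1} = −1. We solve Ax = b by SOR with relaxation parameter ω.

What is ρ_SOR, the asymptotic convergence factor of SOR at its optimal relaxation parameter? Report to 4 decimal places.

ρ_SOR = 0.9092

[ρ_J] n=65: ρ(B_J) = cos(π/(n+1)) = cos(π/66) = 0.9989.
1 − cos²(π/66) = sin²(π/66) ⇒ √(1−ρ_J²) = sin(π/66) = 0.04758.
Young: ω* = 2/(1+√(1−ρ_J²)) = 2/(1+0.04758) = 2/1.04758 = 1.9092.
ρ_SOR = ω* − 1 = 1.9092 − 1 = 0.9092.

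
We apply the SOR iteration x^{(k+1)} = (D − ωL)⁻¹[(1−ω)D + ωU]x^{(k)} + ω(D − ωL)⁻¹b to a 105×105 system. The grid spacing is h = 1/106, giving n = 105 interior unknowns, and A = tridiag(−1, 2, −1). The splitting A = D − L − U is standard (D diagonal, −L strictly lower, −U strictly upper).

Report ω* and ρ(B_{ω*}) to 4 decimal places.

n=105: λ(B_J) = 1 − λ(A)/2 = cos(kπ/106); k=1 gives ρ_J = 0.9996.
√(1 − cos²(π/106)) = sin(π/106) ≈ 0.02963.
Young: ω* = 2/(1+√(1−ρ_J²)) = 2/(1+0.02963) = 2/1.02963 = 1.9424.
ρ_SOR = ω* − 1 = 1.9424 − 1 = 0.9424.

ω* = 1.9424, ρ_SOR = 0.9424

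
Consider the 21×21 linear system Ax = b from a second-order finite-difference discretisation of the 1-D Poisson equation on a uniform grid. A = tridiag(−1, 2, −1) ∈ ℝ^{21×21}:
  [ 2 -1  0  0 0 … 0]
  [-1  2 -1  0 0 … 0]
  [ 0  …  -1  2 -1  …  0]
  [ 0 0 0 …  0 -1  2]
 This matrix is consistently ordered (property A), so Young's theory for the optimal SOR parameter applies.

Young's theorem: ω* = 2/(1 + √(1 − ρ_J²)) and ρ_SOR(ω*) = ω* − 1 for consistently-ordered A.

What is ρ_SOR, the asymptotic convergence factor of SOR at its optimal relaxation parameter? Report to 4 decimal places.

½·tridiag(1,0,1) at n=21: λ_k = cos(kπ/22); max |λ| at k=1 ⇒ ρ_J = cos(π/22) ≈ 0.9898.
root = sin(π/22) = 0.14231  (since 1−cos² = sin²).
Then 2/(1+√(1−ρ_J²)) = 2/(1+0.14231); ω* = 2/1.14231 = 1.7508.
[ρ_SOR] ω* − 1 = 0.7508.

ρ_SOR = 0.7508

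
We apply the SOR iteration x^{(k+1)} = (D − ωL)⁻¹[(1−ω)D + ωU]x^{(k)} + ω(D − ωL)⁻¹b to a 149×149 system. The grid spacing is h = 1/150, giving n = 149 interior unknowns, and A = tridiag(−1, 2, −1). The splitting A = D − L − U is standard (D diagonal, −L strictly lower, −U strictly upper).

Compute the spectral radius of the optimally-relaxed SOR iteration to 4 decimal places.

n=149: λ(B_J) = 1 − λ(A)/2 = cos(kπ/150); k=1 gives ρ_J = 0.9998.
1 − cos²(π/150) = sin²(π/150) ⇒ √(1−ρ_J²) = sin(π/150) = 0.02094.
So ω* = 2/1.02094 = 1.9590 (Young).
ρ_SOR = ω* − 1 ≈ 0.9590.

ρ_SOR = 0.9590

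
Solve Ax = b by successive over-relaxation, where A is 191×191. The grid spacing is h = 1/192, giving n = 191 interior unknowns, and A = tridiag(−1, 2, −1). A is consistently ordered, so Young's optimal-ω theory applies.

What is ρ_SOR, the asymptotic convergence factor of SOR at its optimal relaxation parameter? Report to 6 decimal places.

ρ_SOR = 0.967803

With n=191, ρ(Jacobi) = cos(π/192) = 0.999866.
root = sin(π/192) = 0.0163617  (since 1−cos² = sin²).
ω* = 2 / (1 + 0.0163617) = 2 / 1.0163617 ≈ 1.967803.
At ω = 1.967803 every |λ(B_ω)| = ω−1, so ρ_SOR = 0.967803.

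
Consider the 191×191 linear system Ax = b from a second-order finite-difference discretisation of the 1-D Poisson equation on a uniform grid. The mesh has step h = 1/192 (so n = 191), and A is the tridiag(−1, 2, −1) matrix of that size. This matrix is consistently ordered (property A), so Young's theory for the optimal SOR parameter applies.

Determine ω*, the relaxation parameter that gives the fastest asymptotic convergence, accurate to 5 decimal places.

spectrum of D⁻¹(L+U) = {cos(kπ/192) : 1≤k≤191}; ρ_J = cos(π/192) = 0.99987.
root = sin(π/192) = 0.016362  (since 1−cos² = sin²).
So ω* = 2/1.016362 = 1.96780 (Young).
ρ_SOR = ω* − 1 = 1.96780 − 1 = 0.96780.

ω* = 1.96780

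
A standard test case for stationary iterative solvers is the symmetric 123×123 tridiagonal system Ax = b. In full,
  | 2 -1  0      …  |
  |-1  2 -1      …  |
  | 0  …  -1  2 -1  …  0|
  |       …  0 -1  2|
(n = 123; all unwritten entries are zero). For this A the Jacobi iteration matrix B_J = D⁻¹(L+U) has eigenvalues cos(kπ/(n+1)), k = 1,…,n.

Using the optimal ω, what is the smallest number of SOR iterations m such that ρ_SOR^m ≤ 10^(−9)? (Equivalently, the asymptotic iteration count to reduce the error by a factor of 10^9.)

n=123: λ(B_J) = 1 − λ(A)/2 = cos(kπ/124); k=1 gives ρ_J = 0.9996791.
√(1−ρ_J²) simplifies to sin(π/124) = 0.0253327.
ω* = 2/(1 + 0.0253327) = 2/1.0253327 = 1.9505864.
[ρ_SOR] ω* − 1 = 0.9505864.
m ≥ 9·ln10 / (−ln 0.9505864) = 408.936; smallest integer m = 409.

m = 409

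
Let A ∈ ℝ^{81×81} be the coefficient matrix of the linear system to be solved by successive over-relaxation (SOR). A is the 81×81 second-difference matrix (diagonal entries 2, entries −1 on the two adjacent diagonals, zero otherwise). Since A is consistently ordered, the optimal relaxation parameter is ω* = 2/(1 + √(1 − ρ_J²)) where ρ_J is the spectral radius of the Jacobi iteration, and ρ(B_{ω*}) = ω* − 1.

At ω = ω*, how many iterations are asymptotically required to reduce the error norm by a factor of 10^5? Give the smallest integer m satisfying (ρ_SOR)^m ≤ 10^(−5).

n=81: λ(B_J) = 1 − λ(A)/2 = cos(kπ/82); k=1 gives ρ_J = 0.9992662.
root = sin(π/82) = 0.0383027  (since 1−cos² = sin²).
ω* = 2/(1+0.0383027) = 1.9262206
ρ_SOR = ω* − 1 = 1.9262206 − 1 = 0.9262206.
5·ln10 = 11.5129; −ln(0.9262206) = 0.0766428; m = ⌈11.5129/0.0766428⌉ = ⌈150.215⌉ = 151.

m = 151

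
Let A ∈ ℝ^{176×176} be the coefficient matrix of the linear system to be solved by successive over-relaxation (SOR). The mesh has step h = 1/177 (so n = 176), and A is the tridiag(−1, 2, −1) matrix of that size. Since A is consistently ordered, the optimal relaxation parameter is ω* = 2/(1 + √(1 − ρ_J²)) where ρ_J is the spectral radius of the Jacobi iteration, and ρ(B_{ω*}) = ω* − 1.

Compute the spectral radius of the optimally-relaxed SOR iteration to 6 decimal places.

½·tridiag(1,0,1) at n=176: λ_k = cos(kπ/177); max |λ| at k=1 ⇒ ρ_J = cos(π/177) ≈ 0.999842.
root = sin(π/177) = 0.0177482  (since 1−cos² = sin²).
Young: ω* = 2/(1+√(1−ρ_J²)) = 2/(1+0.0177482) = 2/1.0177482 = 1.965123.
and ρ(B_{ω*}) = 1.965123 − 1 = 0.965123.

ρ_SOR = 0.965123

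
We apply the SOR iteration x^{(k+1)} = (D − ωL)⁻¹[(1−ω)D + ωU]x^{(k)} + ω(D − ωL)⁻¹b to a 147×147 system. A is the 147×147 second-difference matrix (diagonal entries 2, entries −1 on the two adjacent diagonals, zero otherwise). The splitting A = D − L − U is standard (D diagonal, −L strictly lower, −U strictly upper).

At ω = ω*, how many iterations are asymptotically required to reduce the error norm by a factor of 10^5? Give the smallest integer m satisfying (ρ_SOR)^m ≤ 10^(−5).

m = 272

spectrum of D⁻¹(L+U) = {cos(kπ/148) : 1≤k≤147}; ρ_J = cos(π/148) = 0.9997747.
√(1 − cos²(π/148)) = sin(π/148) ≈ 0.0212254.
Then 2/(1+√(1−ρ_J²)) = 2/(1+0.0212254); ω* = 2/1.0212254 = 1.9584315.
[ρ_SOR] ω* − 1 = 0.9584315.
Need (0.9584315)^m ≤ 10^(−5): m ≥ 5·ln10/|ln 0.9584315| = 11.5129/0.0424572 = 271.165 ⇒ m = 272.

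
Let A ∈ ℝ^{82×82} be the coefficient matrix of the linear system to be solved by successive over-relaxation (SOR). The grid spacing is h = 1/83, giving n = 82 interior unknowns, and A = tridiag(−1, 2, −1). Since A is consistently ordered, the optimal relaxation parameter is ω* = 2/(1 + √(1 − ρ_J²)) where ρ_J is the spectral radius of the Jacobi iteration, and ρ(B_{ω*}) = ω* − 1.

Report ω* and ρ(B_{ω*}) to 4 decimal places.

n=82: λ(B_J) = 1 − λ(A)/2 = cos(kπ/83); k=1 gives ρ_J = 0.9993.
√(1−ρ_J²) = |sin(π/83)| = 0.03784
ω* = 2/(1+0.03784) = 1.9271
ρ_SOR = ω* − 1 = 1.9271 − 1 = 0.9271.

ω* = 1.9271, ρ_SOR = 0.9271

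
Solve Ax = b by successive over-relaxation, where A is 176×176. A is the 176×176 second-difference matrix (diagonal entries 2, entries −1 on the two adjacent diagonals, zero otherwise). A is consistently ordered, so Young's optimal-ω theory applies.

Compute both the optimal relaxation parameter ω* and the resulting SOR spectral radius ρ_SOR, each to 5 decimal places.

[ρ_J] n=176: ρ(B_J) = cos(π/(n+1)) = cos(π/177) = 0.99984.
√(1−ρ_J²) = |sin(π/177)| = 0.017748
Then 2/(1+√(1−ρ_J²)) = 2/(1+0.017748); ω* = 2/1.017748 = 1.96512.
ρ_SOR = ω* − 1 = 1.96512 − 1 = 0.96512.

ω* = 1.96512, ρ_SOR = 0.96512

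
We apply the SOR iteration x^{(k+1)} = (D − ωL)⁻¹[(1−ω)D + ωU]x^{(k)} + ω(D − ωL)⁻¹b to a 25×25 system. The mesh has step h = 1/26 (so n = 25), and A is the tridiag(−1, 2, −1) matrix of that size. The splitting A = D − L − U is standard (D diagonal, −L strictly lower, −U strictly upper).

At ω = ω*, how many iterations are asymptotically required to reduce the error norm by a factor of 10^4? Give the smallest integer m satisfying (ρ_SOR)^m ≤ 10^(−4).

m = 39

n=25: λ(B_J) = 1 − λ(A)/2 = cos(kπ/26); k=1 gives ρ_J = 0.9927089.
√(1−ρ_J²) simplifies to sin(π/26) = 0.1205367.
ω* = 2/(1+0.1205367) = 1.7848590
ρ(B_{ω*}) = ω*−1 = 0.7848590
m ≥ 4·ln10 / (−ln 0.7848590) = 38.020; smallest integer m = 39.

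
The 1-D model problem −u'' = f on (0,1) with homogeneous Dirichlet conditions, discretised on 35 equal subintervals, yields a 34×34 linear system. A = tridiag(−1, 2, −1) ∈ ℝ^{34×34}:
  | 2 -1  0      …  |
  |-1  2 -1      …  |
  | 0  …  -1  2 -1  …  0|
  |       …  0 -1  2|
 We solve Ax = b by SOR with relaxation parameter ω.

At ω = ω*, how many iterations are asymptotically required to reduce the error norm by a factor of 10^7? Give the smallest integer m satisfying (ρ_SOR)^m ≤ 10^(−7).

m = 90

½·tridiag(1,0,1) at n=34: λ_k = cos(kπ/35); max |λ| at k=1 ⇒ ρ_J = cos(π/35) ≈ 0.9959743.
√(1 − cos²(π/35)) = sin(π/35) ≈ 0.0896393.
ω* = 2/(1+0.0896393) = 1.8354698
[ρ_SOR] ω* − 1 = 0.8354698.
(0.8354698)^m ≤ 10^{−7}  ⇒  m·ln(0.8354698) ≤ −7·ln10  ⇒  m ≥ 89.664  ⇒  m = 90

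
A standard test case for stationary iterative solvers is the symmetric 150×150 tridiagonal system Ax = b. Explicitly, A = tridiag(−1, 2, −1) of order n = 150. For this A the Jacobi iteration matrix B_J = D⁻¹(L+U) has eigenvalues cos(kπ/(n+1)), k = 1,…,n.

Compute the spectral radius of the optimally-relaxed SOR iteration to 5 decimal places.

ρ_J = max_k |cos(kπ/151)| = cos(π/151) = 0.99978
√(1−ρ_J²) = |sin(π/151)| = 0.020804
[ω*] 2 ÷ (1 + 0.020804) = 2 ÷ 1.020804 = 1.95924.
Hence ρ(B_{ω*}) = 1.95924 − 1 = 0.95924.

ρ_SOR = 0.95924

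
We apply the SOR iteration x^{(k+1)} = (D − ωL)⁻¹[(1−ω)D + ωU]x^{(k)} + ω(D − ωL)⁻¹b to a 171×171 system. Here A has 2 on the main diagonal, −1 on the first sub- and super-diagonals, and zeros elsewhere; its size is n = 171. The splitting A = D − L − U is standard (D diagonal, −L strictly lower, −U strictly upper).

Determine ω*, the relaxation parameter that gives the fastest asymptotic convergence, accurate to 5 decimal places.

ω* = 1.96413

n=171: λ(B_J) = 1 − λ(A)/2 = cos(kπ/172); k=1 gives ρ_J = 0.99983.
√(1−ρ_J²) = |sin(π/172)| = 0.018264
Young: ω* = 2/(1+√(1−ρ_J²)) = 2/(1+0.018264) = 2/1.018264 = 1.96413.
and ρ(B_{ω*}) = 1.96413 − 1 = 0.96413.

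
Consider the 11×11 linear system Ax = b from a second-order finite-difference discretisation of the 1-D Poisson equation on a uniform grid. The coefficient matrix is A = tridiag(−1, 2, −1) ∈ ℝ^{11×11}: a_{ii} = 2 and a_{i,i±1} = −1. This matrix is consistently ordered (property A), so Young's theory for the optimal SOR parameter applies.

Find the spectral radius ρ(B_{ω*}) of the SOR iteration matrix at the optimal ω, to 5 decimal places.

spectrum of D⁻¹(L+U) = {cos(kπ/12) : 1≤k≤11}; ρ_J = cos(π/12) = 0.96593.
1 − cos²(π/12) = sin²(π/12) ⇒ √(1−ρ_J²) = sin(π/12) = 0.258819.
ω* = 2/(1 + 0.258819) = 2/1.258819 = 1.58879.
ρ_SOR = ω* − 1 ≈ 0.58879.

ρ_SOR = 0.58879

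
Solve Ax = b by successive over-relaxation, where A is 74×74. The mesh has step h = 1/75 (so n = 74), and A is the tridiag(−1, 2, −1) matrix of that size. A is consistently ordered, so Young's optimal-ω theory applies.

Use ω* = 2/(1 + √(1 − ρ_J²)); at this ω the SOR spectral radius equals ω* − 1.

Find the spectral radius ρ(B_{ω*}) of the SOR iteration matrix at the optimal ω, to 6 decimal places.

ρ_SOR = 0.919615

With n=74, ρ(Jacobi) = cos(π/75) = 0.999123.
√(1 − cos²(π/75)) = sin(π/75) ≈ 0.0418757.
ω* = 2 / (1 + 0.0418757) = 2 / 1.0418757 ≈ 1.919615.
ρ(B_{ω*}) = ω*−1 = 0.919615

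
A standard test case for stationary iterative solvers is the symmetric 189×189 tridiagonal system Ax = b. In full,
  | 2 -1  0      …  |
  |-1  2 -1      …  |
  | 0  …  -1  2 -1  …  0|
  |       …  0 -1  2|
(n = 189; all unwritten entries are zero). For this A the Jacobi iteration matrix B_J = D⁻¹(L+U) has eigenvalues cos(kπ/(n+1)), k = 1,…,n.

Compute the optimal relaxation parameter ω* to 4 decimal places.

ω* = 1.9675

ρ_J = max_k |cos(kπ/190)| = cos(π/190) = 0.9999
root = sin(π/190) = 0.01653  (since 1−cos² = sin²).
ω* = 2 / (1 + 0.01653) = 2 / 1.01653 ≈ 1.9675.
ρ_SOR = ω* − 1 = 1.9675 − 1 = 0.9675.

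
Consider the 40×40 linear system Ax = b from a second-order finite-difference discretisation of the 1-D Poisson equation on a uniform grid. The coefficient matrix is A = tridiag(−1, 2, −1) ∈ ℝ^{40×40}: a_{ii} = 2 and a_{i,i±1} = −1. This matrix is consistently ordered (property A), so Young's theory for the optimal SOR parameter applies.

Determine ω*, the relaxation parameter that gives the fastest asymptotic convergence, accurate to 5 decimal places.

n=40: λ(B_J) = 1 − λ(A)/2 = cos(kπ/41); k=1 gives ρ_J = 0.99707.
√(1−ρ_J²) simplifies to sin(π/41) = 0.076549.
So ω* = 2/1.076549 = 1.85779 (Young).
ρ_SOR = ω* − 1 ≈ 0.85779.

ω* = 1.85779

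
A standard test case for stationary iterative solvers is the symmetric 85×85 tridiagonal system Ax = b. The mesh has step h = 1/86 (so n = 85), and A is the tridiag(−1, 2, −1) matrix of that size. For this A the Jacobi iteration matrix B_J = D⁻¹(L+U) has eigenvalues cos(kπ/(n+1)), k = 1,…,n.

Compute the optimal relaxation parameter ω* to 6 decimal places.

B_J for the 85×85 system has eigenvalues cos(kπ/86); ρ_J = cos(π/86) = 0.999333.
1 − cos²(π/86) = sin²(π/86) ⇒ √(1−ρ_J²) = sin(π/86) = 0.0365220.
[ω*] 2 ÷ (1 + 0.0365220) = 2 ÷ 1.0365220 = 1.929530.
ρ_SOR = ω* − 1 ≈ 0.929530.

ω* = 1.929530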